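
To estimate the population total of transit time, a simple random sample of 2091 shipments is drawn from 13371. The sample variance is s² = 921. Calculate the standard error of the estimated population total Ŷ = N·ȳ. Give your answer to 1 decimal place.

Var(Ŷ) = N²·Var(ȳ) = N²·(1 − n/N)·s²/n.
f = 2091/13371 = 0.15638322; Var(ȳ) = 0.84361678·921/2091 = 0.3715787.
Var(Ŷ) = 13371² · 0.3715787 = 6.6432193 × 10^7.
SE(Ŷ) = √(6.6432193 × 10^7) = 8150.6.

8150.6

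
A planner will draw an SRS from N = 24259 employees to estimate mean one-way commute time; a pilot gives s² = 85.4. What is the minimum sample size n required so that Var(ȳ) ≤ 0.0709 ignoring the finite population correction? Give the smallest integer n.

1205

Without fpc, n₀ = s²/D = 85.4/0.0709 = 1204.5134.
Rounding up, n = 1205.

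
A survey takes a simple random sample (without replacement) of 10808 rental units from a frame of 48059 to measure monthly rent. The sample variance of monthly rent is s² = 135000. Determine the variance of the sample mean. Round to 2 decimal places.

Under SRS without replacement, Var(ȳ) = (1 − f)·s²/n with f = n/N = 10808/48059 = 0.22489024.
Var(ȳ) = (1 − 0.22489024)·135000/10808 = 0.77510976·12.490748 = 9.6817004.

9.68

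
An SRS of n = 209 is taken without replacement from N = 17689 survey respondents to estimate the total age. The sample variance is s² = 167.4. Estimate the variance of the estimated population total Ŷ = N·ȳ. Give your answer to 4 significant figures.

Var(Ŷ) = N²·Var(ȳ) = N²·(1 − n/N)·s²/n.
f = 209/17689 = 0.01181525; Var(ȳ) = 0.98818475·167.4/209 = 0.79149343.
Var(Ŷ) = 17689² · 0.79149343 = 2.4765886 × 10^8.

2.477 × 10^8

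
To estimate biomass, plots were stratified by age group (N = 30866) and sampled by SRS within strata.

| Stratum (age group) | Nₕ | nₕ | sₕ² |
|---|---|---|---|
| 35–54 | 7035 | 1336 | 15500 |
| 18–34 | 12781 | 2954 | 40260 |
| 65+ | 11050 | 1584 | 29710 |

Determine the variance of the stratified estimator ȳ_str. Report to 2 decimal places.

4.34

Var(ȳ_str) = Σₕ Wₕ²(1 − fₕ)sₕ²/nₕ with Wₕ = Nₕ/N, N = 30866.
35–54: Wₕ = 0.22792069; term = 0.22792069²·(1 − 0.18990760)·15500/1336 = 0.48823319.
18–34: Wₕ = 0.41408022; term = 0.41408022²·(1 − 0.23112433)·40260/2954 = 1.796753.
65+: Wₕ = 0.35799909; term = 0.35799909²·(1 − 0.14334842)·29710/1584 = 2.0592807.
Sum = 4.3442669.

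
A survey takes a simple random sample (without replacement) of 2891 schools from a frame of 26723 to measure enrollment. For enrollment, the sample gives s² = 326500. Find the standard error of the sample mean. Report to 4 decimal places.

10.0359

Under SRS without replacement, Var(ȳ) = (1 − f)·s²/n with f = n/N = 2891/26723 = 0.10818396.
Var(ȳ) = (1 − 0.10818396)·326500/2891 = 0.89181604·112.9367 = 100.71876.
SE(ȳ) = √(100.71876) = 10.0359.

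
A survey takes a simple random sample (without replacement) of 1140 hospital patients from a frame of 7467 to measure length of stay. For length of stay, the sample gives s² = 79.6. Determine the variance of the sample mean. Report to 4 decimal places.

0.0592

Under SRS without replacement, Var(ȳ) = (1 − f)·s²/n with f = n/N = 1140/7467 = 0.15267176.
Var(ȳ) = (1 − 0.15267176)·79.6/1140 = 0.84732824·0.069824561 = 0.059164323.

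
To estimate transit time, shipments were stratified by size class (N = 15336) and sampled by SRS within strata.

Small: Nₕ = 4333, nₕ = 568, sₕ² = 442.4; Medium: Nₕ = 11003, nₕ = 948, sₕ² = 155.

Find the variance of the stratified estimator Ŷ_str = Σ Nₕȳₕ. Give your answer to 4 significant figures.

3.080 × 10^7

Var(Ŷ_str) = Σₕ Nₕ²(1 − fₕ)sₕ²/nₕ.
Small: 4333²·(1 − 568/4333)·442.4/568 = 1.2706339 × 10^7.
Medium: 11003²·(1 − 948/11003)·155/948 = 1.8089083 × 10^7.
Sum = 3.0795422 × 10^7.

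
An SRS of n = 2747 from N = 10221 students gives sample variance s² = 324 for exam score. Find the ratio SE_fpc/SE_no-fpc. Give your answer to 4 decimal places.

f = n/N = 2747/10221 = 0.26876040.
SE_no-fpc = √(s²/n) = 0.34343391; SE_fpc = √((1−f)s²/n) = 0.29367909.
Ratio = √(1−f) = 0.85512549.

0.8551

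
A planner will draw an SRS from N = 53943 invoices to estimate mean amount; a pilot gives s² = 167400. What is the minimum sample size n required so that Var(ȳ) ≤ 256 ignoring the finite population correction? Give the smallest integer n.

Without fpc, n₀ = s²/D = 167400/256 = 653.9062.
Rounding up, n = 654.

654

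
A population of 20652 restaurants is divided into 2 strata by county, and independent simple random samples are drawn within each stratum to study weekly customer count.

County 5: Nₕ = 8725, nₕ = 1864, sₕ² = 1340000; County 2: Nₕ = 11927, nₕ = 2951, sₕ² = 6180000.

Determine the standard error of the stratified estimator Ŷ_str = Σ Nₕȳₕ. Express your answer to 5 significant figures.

Var(Ŷ_str) = Σₕ Nₕ²(1 − fₕ)sₕ²/nₕ.
County 5: 8725²·(1 − 1864/8725)·1340000/1864 = 4.3034003 × 10^10.
County 2: 11927²·(1 − 2951/11927)·6180000/2951 = 2.2419882 × 10^11.
Sum = 2.6723282 × 10^11.
SE = √(2.6723282 × 10^11) = 516950.

516950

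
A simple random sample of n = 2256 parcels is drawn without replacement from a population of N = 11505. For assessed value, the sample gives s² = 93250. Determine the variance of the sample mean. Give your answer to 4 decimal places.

Under SRS without replacement, Var(ȳ) = (1 − f)·s²/n with f = n/N = 2256/11505 = 0.19608866.
Var(ȳ) = (1 − 0.19608866)·93250/2256 = 0.80391134·41.33422 = 33.229048.

33.2290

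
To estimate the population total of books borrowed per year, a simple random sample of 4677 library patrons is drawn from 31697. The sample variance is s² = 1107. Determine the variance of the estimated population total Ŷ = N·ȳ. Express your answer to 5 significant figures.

2.0271 × 10^8

Var(Ŷ) = N²·Var(ȳ) = N²·(1 − n/N)·s²/n.
f = 4677/31697 = 0.14755340; Var(ȳ) = 0.85244660·1107/4677 = 0.20176575.
Var(Ŷ) = 31697² · 0.20176575 = 2.0271401 × 10^8.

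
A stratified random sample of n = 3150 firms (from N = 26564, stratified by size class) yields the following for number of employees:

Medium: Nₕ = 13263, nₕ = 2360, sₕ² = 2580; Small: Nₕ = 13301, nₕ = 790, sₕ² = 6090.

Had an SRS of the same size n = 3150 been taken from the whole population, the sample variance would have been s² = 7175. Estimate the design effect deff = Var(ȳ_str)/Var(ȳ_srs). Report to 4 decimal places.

Var(ȳ_str) = Σ Wₕ²(1−fₕ)sₕ²/nₕ with Wₕ = Nₕ/26564:
  Medium: (13263/26564)²·(1−2360/13263)·2580/2360 = 0.22403122
  Small: (13301/26564)²·(1−790/13301)·6090/790 = 1.8179401
  → Var(ȳ_str) = 2.0419713.
Var(ȳ_srs) = (1 − 3150/26564)·7175/3150 = 2.0076754.
deff = 2.0419713 / 2.0076754 = 1.0171.

1.0171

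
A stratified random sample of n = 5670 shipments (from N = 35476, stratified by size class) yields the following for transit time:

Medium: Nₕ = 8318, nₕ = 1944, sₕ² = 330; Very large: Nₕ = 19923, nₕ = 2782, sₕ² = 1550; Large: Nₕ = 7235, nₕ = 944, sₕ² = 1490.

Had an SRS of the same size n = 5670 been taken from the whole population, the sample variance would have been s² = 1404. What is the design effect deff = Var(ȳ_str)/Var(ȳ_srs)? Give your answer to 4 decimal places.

1.0354

Var(ȳ_str) = Σ Wₕ²(1−fₕ)sₕ²/nₕ with Wₕ = Nₕ/35476:
  Medium: (8318/35476)²·(1−1944/8318)·330/1944 = 0.0071512072
  Very large: (19923/35476)²·(1−2782/19923)·1550/2782 = 0.15118064
  Large: (7235/35476)²·(1−944/7235)·1490/944 = 0.057082529
  → Var(ȳ_str) = 0.21541438.
Var(ȳ_srs) = (1 − 5670/35476)·1404/5670 = 0.208043.
deff = 0.21541438 / 0.208043 = 1.0354.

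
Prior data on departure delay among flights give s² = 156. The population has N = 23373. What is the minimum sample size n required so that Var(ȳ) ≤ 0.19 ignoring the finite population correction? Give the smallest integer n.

822

Without fpc, n₀ = s²/D = 156/0.19 = 821.0526.
Rounding up, n = 822.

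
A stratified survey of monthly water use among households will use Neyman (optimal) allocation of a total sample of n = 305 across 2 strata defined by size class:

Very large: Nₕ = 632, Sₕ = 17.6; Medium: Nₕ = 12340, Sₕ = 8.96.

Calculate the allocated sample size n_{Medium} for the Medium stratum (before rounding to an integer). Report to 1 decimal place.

277.1

Neyman allocation: nₕ = n·NₕSₕ / Σⱼ NⱼSⱼ.
Σ NⱼSⱼ = 632·17.6 + 12340·8.96 = 121689.6.
n_{Medium} = 305·12340·8.96 / 121689.6 = 277.1.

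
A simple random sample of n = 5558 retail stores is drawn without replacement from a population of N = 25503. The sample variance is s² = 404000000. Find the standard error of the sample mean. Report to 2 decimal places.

238.43

Under SRS without replacement, Var(ȳ) = (1 − f)·s²/n with f = n/N = 5558/25503 = 0.21793514.
Var(ȳ) = (1 − 0.21793514)·404000000/5558 = 0.78206486·72688.017 = 56846.744.
SE(ȳ) = √(56846.744) = 238.43.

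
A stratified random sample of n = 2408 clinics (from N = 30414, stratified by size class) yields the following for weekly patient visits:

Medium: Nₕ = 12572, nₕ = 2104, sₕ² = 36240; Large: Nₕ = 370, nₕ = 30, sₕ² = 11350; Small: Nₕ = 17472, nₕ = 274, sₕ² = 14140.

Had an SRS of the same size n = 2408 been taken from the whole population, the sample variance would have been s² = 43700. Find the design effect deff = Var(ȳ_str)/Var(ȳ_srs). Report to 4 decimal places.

Var(ȳ_str) = Σ Wₕ²(1−fₕ)sₕ²/nₕ with Wₕ = Nₕ/30414:
  Medium: (12572/30414)²·(1−2104/12572)·36240/2104 = 2.4505494
  Large: (370/30414)²·(1−30/370)·11350/30 = 0.051452699
  Small: (17472/30414)²·(1−274/17472)·14140/274 = 16.763795
  → Var(ȳ_str) = 19.265797.
Var(ȳ_srs) = (1 − 2408/30414)·43700/2408 = 16.711002.
deff = 19.265797 / 16.711002 = 1.1529.

1.1529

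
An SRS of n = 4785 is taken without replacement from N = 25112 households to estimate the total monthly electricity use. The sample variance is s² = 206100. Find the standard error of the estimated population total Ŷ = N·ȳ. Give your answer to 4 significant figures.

Var(Ŷ) = N²·Var(ȳ) = N²·(1 − n/N)·s²/n.
f = 4785/25112 = 0.19054635; Var(ȳ) = 0.80945365·206100/4785 = 34.864869.
Var(Ŷ) = 25112² · 34.864869 = 2.1986224 × 10^10.
SE(Ŷ) = √(2.1986224 × 10^10) = 148300.

148300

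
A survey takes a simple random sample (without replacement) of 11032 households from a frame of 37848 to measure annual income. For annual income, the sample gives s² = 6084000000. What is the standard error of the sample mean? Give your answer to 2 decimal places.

625.09

Under SRS without replacement, Var(ȳ) = (1 − f)·s²/n with f = n/N = 11032/37848 = 0.29148172.
Var(ȳ) = (1 − 0.29148172)·6084000000/11032 = 0.70851828·551486.58 = 390738.33.
SE(ȳ) = √(390738.33) = 625.09.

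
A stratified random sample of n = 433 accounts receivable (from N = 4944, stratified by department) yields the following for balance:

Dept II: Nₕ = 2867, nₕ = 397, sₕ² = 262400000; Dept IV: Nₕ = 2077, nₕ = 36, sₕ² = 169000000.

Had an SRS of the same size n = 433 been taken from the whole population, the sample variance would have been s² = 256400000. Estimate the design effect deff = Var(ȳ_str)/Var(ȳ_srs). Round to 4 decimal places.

1.8613

Var(ȳ_str) = Σ Wₕ²(1−fₕ)sₕ²/nₕ with Wₕ = Nₕ/4944:
  Dept II: (2867/4944)²·(1−397/2867)·262400000/397 = 191487.77
  Dept IV: (2077/4944)²·(1−36/2077)·169000000/36 = 814154.41
  → Var(ȳ_str) = 1.0056422 × 10^6.
Var(ȳ_srs) = (1 − 433/4944)·256400000/433 = 540286.96.
deff = (1.0056422 × 10^6) / 540286.96 = 1.8613.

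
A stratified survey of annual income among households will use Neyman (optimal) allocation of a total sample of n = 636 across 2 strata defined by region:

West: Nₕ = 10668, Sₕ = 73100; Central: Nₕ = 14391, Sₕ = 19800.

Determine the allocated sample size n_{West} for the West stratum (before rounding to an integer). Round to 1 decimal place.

465.8

Neyman allocation: nₕ = n·NₕSₕ / Σⱼ NⱼSⱼ.
Σ NⱼSⱼ = 10668·73100 + 14391·19800 = 1.0647726 × 10^9.
n_{West} = 636·10668·73100 / (1.0647726 × 10^9) = 465.8.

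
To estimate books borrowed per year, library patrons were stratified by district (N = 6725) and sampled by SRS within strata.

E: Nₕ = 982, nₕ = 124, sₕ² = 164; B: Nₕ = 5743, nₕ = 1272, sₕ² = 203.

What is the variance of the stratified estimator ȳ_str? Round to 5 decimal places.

0.11525

Var(ȳ_str) = Σₕ Wₕ²(1 − fₕ)sₕ²/nₕ with Wₕ = Nₕ/N, N = 6725.
E: Wₕ = 0.14602230; term = 0.14602230²·(1 − 0.12627291)·164/124 = 0.024639754.
B: Wₕ = 0.85397770; term = 0.85397770²·(1 − 0.22148703)·203/1272 = 0.090608269.
Sum = 0.11524802.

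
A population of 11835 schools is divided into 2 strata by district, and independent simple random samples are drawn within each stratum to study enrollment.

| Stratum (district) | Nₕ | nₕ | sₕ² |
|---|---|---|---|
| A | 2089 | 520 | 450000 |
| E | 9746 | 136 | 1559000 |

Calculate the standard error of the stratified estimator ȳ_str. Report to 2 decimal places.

Var(ȳ_str) = Σₕ Wₕ²(1 − fₕ)sₕ²/nₕ with Wₕ = Nₕ/N, N = 11835.
A: Wₕ = 0.17651035; term = 0.17651035²·(1 − 0.24892293)·450000/520 = 20.25042.
E: Wₕ = 0.82348965; term = 0.82348965²·(1 − 0.01395444)·1559000/136 = 7665.1468.
Sum = 7685.3972.
SE = √(7685.3972) = 87.67.

87.67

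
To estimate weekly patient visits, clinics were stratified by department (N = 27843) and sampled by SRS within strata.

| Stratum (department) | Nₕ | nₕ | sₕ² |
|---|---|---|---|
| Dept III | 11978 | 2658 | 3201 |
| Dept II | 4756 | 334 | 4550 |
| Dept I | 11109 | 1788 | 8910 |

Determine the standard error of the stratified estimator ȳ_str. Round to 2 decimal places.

1.10

Var(ȳ_str) = Σₕ Wₕ²(1 − fₕ)sₕ²/nₕ with Wₕ = Nₕ/N, N = 27843.
Dept III: Wₕ = 0.43019790; term = 0.43019790²·(1 − 0.22190683)·3201/2658 = 0.17341987.
Dept II: Wₕ = 0.17081493; term = 0.17081493²·(1 − 0.07022708)·4550/334 = 0.36956723.
Dept I: Wₕ = 0.39898718; term = 0.39898718²·(1 − 0.16095058)·8910/1788 = 0.66560352.
Sum = 1.2085906.
SE = √(1.2085906) = 1.10.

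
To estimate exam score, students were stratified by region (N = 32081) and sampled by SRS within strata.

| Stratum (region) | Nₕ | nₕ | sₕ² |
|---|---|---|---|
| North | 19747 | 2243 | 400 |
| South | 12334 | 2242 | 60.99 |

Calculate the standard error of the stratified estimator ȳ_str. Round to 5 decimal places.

0.25136

Var(ȳ_str) = Σₕ Wₕ²(1 − fₕ)sₕ²/nₕ with Wₕ = Nₕ/N, N = 32081.
North: Wₕ = 0.61553568; term = 0.61553568²·(1 − 0.11358687)·400/2243 = 0.059892626.
South: Wₕ = 0.38446432; term = 0.38446432²·(1 − 0.18177396)·60.99/2242 = 0.0032900948.
Sum = 0.063182721.
SE = √(0.063182721) = 0.25136.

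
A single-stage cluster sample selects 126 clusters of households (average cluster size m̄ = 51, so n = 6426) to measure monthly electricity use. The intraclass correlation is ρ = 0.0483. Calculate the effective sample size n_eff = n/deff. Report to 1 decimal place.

deff = 1 + (51 − 1)·0.0483 = 1 + 2.415 = 3.415.
n_eff = 6426 / 3.415 = 1881.7.

1881.7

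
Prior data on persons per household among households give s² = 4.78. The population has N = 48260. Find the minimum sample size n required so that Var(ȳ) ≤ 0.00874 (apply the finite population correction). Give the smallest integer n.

541

Without fpc, n₀ = s²/D = 4.78/0.00874 = 546.9108.
With fpc, (1 − n/N)·s²/n ≤ D requires n ≥ n₀/(1 + n₀/N) = 546.9108/(1 + 546.9108/48260) = 540.7823.
Rounding up, n = 541.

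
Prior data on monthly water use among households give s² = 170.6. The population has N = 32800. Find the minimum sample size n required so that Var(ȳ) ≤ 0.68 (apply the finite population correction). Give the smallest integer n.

249

Without fpc, n₀ = s²/D = 170.6/0.68 = 250.8824.
With fpc, (1 − n/N)·s²/n ≤ D requires n ≥ n₀/(1 + n₀/N) = 250.8824/(1 + 250.8824/32800) = 248.9780.
Rounding up, n = 249.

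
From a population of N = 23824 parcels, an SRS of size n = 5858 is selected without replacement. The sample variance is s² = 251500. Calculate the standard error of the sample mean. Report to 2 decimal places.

Under SRS without replacement, Var(ȳ) = (1 − f)·s²/n with f = n/N = 5858/23824 = 0.24588650.
Var(ȳ) = (1 − 0.24588650)·251500/5858 = 0.75411350·42.932742 = 32.37616.
SE(ȳ) = √(32.37616) = 5.69.

5.69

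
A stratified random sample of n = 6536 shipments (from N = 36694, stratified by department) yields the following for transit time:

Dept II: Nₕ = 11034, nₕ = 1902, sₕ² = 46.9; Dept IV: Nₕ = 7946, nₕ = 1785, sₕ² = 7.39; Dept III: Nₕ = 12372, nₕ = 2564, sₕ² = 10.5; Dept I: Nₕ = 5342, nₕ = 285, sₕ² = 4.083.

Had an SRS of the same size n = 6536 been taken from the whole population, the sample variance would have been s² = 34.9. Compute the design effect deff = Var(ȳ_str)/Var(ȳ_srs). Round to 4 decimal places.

0.6044

Var(ȳ_str) = Σ Wₕ²(1−fₕ)sₕ²/nₕ with Wₕ = Nₕ/36694:
  Dept II: (11034/36694)²·(1−1902/11034)·46.9/1902 = 0.0018453175
  Dept IV: (7946/36694)²·(1−1785/7946)·7.39/1785 = 1.5052751 × 10^-4
  Dept III: (12372/36694)²·(1−2564/12372)·10.5/2564 = 3.6906387 × 10^-4
  Dept I: (5342/36694)²·(1−285/5342)·4.083/285 = 2.8743606 × 10^-4
  → Var(ȳ_str) = 0.0026523449.
Var(ȳ_srs) = (1 − 6536/36694)·34.9/6536 = 0.0043885481.
deff = 0.0026523449 / 0.0043885481 = 0.6044.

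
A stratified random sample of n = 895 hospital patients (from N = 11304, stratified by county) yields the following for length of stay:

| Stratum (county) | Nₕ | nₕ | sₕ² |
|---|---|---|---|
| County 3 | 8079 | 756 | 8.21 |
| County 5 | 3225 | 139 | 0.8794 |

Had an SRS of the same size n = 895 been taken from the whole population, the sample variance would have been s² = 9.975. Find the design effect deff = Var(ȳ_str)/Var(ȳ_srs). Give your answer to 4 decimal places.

0.5379

Var(ȳ_str) = Σ Wₕ²(1−fₕ)sₕ²/nₕ with Wₕ = Nₕ/11304:
  County 3: (8079/11304)²·(1−756/8079)·8.21/756 = 0.0050280977
  County 5: (3225/11304)²·(1−139/3225)·0.8794/139 = 4.9275723 × 10^-4
  → Var(ȳ_str) = 0.0055208549.
Var(ȳ_srs) = (1 − 895/11304)·9.975/895 = 0.01026282.
deff = 0.0055208549 / 0.01026282 = 0.5379.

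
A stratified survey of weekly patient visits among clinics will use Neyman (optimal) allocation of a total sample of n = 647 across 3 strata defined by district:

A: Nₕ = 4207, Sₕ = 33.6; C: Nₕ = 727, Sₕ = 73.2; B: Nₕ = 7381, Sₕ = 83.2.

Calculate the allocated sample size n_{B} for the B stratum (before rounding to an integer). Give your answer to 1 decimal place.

491.3

Neyman allocation: nₕ = n·NₕSₕ / Σⱼ NⱼSⱼ.
Σ NⱼSⱼ = 4207·33.6 + 727·73.2 + 7381·83.2 = 808670.8.
n_{B} = 647·7381·83.2 / 808670.8 = 491.3.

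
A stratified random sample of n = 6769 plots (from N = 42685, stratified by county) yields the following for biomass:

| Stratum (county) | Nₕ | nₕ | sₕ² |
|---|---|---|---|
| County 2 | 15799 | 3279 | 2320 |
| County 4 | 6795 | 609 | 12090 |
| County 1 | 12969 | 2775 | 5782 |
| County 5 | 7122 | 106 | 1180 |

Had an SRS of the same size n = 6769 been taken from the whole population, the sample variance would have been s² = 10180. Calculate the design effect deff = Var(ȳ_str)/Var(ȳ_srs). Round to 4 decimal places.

Var(ȳ_str) = Σ Wₕ²(1−fₕ)sₕ²/nₕ with Wₕ = Nₕ/42685:
  County 2: (15799/42685)²·(1−3279/15799)·2320/3279 = 0.076812151
  County 4: (6795/42685)²·(1−609/6795)·12090/609 = 0.45799192
  County 1: (12969/42685)²·(1−2775/12969)·5782/2775 = 0.15118742
  County 5: (7122/42685)²·(1−106/7122)·1180/106 = 0.30529319
  → Var(ȳ_str) = 0.99128468.
Var(ȳ_srs) = (1 − 6769/42685)·10180/6769 = 1.2654236.
deff = 0.99128468 / 1.2654236 = 0.7834.

0.7834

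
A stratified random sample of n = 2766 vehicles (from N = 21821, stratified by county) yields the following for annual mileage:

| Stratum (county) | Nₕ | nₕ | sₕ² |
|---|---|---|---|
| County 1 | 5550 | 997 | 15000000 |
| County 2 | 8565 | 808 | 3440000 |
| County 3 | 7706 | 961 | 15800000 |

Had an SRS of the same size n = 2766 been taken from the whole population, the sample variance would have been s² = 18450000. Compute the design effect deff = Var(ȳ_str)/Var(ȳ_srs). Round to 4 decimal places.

Var(ȳ_str) = Σ Wₕ²(1−fₕ)sₕ²/nₕ with Wₕ = Nₕ/21821:
  County 1: (5550/21821)²·(1−997/5550)·15000000/997 = 798.43108
  County 2: (8565/21821)²·(1−808/8565)·3440000/808 = 594.04445
  County 3: (7706/21821)²·(1−961/7706)·15800000/961 = 1794.7144
  → Var(ȳ_str) = 3187.1899.
Var(ȳ_srs) = (1 − 2766/21821)·18450000/2766 = 5824.7662.
deff = 3187.1899 / 5824.7662 = 0.5472.

0.5472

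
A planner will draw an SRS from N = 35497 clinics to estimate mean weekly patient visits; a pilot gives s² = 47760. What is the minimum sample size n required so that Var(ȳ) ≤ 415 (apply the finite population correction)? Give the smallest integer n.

115

Without fpc, n₀ = s²/D = 47760/415 = 115.0843.
With fpc, (1 − n/N)·s²/n ≤ D requires n ≥ n₀/(1 + n₀/N) = 115.0843/(1 + 115.0843/35497) = 114.7124.
Rounding up, n = 115.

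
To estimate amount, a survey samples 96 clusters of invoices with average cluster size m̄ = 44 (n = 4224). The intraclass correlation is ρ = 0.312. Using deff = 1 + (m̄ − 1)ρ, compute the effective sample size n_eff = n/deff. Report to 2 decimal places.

293.01

deff = 1 + (44 − 1)·0.312 = 1 + 13.416 = 14.416.
n_eff = 4224 / 14.416 = 293.01.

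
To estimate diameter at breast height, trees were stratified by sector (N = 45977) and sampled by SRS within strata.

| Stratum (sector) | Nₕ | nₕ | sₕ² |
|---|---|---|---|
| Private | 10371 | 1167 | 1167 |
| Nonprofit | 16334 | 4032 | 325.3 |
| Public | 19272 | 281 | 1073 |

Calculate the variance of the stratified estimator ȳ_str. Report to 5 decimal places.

Var(ȳ_str) = Σₕ Wₕ²(1 − fₕ)sₕ²/nₕ with Wₕ = Nₕ/N, N = 45977.
Private: Wₕ = 0.22556931; term = 0.22556931²·(1 − 0.11252531)·1167/1167 = 0.045156054.
Nonprofit: Wₕ = 0.35526459; term = 0.35526459²·(1 − 0.24684707)·325.3/4032 = 0.0076692087.
Public: Wₕ = 0.41916610; term = 0.41916610²·(1 − 0.01458074)·1073/281 = 0.66112984.
Sum = 0.7139551.

0.71396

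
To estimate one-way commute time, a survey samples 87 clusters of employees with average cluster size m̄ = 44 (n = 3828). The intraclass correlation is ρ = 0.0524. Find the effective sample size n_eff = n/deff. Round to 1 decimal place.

deff = 1 + (44 − 1)·0.0524 = 1 + 2.2532 = 3.2532.
n_eff = 3828 / 3.2532 = 1176.7.

1176.7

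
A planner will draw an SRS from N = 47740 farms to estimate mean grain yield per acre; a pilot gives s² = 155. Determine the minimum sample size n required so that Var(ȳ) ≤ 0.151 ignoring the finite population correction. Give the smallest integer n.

Without fpc, n₀ = s²/D = 155/0.151 = 1026.4901.
Rounding up, n = 1027.

1027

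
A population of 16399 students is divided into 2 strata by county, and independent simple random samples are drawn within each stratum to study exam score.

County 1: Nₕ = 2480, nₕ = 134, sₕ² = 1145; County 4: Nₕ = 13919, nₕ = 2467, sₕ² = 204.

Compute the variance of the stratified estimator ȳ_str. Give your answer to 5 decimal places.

0.23387

Var(ȳ_str) = Σₕ Wₕ²(1 − fₕ)sₕ²/nₕ with Wₕ = Nₕ/N, N = 16399.
County 1: Wₕ = 0.15122873; term = 0.15122873²·(1 − 0.05403226)·1145/134 = 0.18486115.
County 4: Wₕ = 0.84877127; term = 0.84877127²·(1 − 0.17723974)·204/2467 = 0.049013494.
Sum = 0.23387464.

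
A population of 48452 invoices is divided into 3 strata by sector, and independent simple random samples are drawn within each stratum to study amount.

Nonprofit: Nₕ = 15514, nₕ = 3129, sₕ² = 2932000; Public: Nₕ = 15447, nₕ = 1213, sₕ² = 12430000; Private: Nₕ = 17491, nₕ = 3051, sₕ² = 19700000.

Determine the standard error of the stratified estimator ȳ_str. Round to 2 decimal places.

41.61

Var(ȳ_str) = Σₕ Wₕ²(1 − fₕ)sₕ²/nₕ with Wₕ = Nₕ/N, N = 48452.
Nonprofit: Wₕ = 0.32019318; term = 0.32019318²·(1 − 0.20168880)·2932000/3129 = 76.692834.
Public: Wₕ = 0.31881037; term = 0.31881037²·(1 − 0.07852657)·12430000/1213 = 959.74977.
Private: Wₕ = 0.36099645; term = 0.36099645²·(1 − 0.17443257)·19700000/3051 = 694.67622.
Sum = 1731.1188.
SE = √(1731.1188) = 41.61.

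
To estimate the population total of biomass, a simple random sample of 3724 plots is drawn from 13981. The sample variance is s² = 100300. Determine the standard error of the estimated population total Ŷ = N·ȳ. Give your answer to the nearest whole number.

Var(Ŷ) = N²·Var(ȳ) = N²·(1 − n/N)·s²/n.
f = 3724/13981 = 0.26636149; Var(ȳ) = 0.73363851·100300/3724 = 19.759383.
Var(Ŷ) = 13981² · 19.759383 = 3.8623342 × 10^9.
SE(Ŷ) = √(3.8623342 × 10^9) = 62148.

62148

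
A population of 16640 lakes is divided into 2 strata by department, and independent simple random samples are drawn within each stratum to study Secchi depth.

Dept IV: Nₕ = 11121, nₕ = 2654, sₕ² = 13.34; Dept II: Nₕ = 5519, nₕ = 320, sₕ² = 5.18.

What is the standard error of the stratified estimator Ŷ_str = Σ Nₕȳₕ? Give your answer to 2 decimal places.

Var(Ŷ_str) = Σₕ Nₕ²(1 − fₕ)sₕ²/nₕ.
Dept IV: 11121²·(1 − 2654/11121)·13.34/2654 = 473291.07.
Dept II: 5519²·(1 − 320/5519)·5.18/320 = 464472.49.
Sum = 937763.56.
SE = √(937763.56) = 968.38.

968.38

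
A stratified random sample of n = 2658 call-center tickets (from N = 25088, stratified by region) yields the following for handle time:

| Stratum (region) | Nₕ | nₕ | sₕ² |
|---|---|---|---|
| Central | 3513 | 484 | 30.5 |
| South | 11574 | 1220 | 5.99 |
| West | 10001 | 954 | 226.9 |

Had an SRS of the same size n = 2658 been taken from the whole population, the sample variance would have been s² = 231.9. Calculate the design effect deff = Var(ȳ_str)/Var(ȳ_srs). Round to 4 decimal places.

0.4640

Var(ȳ_str) = Σ Wₕ²(1−fₕ)sₕ²/nₕ with Wₕ = Nₕ/25088:
  Central: (3513/25088)²·(1−484/3513)·30.5/484 = 0.0010653684
  South: (11574/25088)²·(1−1220/11574)·5.99/1220 = 9.3481689 × 10^-4
  West: (10001/25088)²·(1−954/10001)·226.9/954 = 0.034190233
  → Var(ȳ_str) = 0.036190418.
Var(ȳ_srs) = (1 − 2658/25088)·231.9/2658 = 0.078002587.
deff = 0.036190418 / 0.078002587 = 0.4640.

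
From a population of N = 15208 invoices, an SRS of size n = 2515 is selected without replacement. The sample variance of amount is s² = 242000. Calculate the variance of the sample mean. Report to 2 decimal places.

Under SRS without replacement, Var(ȳ) = (1 − f)·s²/n with f = n/N = 2515/15208 = 0.16537349.
Var(ȳ) = (1 − 0.16537349)·242000/2515 = 0.83462651·96.222664 = 80.309986.

80.31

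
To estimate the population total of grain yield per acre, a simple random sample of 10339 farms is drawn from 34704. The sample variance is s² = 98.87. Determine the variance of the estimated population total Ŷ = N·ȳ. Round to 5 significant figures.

Var(Ŷ) = N²·Var(ȳ) = N²·(1 − n/N)·s²/n.
f = 10339/34704 = 0.29791955; Var(ȳ) = 0.70208045·98.87/10339 = 0.0067138693.
Var(Ŷ) = 34704² · 0.0067138693 = 8.0859668 × 10^6.

8.0860 × 10^6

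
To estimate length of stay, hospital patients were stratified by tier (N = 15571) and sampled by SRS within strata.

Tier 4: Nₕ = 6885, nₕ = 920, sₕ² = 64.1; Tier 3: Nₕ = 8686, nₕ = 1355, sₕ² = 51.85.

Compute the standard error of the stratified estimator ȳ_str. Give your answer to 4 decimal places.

0.1478

Var(ȳ_str) = Σₕ Wₕ²(1 − fₕ)sₕ²/nₕ with Wₕ = Nₕ/N, N = 15571.
Tier 4: Wₕ = 0.44216813; term = 0.44216813²·(1 − 0.13362382)·64.1/920 = 0.011801891.
Tier 3: Wₕ = 0.55783187; term = 0.55783187²·(1 − 0.15599816)·51.85/1355 = 0.010049848.
Sum = 0.021851739.
SE = √(0.021851739) = 0.1478.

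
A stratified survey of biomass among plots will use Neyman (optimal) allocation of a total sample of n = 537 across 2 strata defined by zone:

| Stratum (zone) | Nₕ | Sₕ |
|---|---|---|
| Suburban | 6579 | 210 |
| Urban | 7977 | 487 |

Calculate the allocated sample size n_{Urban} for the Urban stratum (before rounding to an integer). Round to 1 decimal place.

396.1

Neyman allocation: nₕ = n·NₕSₕ / Σⱼ NⱼSⱼ.
Σ NⱼSⱼ = 6579·210 + 7977·487 = 5.266389 × 10^6.
n_{Urban} = 537·7977·487 / (5.266389 × 10^6) = 396.1.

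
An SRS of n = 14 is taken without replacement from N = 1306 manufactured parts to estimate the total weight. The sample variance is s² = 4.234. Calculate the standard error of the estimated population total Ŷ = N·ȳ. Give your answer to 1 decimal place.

714.4

Var(Ŷ) = N²·Var(ȳ) = N²·(1 − n/N)·s²/n.
f = 14/1306 = 0.01071975; Var(ȳ) = 0.98928025·4.234/14 = 0.29918661.
Var(Ŷ) = 1306² · 0.29918661 = 510303.45.
SE(Ŷ) = √(510303.45) = 714.4.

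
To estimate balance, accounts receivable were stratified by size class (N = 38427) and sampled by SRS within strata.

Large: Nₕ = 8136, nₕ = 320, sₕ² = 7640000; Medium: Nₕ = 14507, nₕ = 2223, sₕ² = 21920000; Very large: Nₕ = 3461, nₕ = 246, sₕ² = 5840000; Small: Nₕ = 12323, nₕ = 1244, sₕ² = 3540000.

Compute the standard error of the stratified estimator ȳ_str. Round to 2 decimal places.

51.58

Var(ȳ_str) = Σₕ Wₕ²(1 − fₕ)sₕ²/nₕ with Wₕ = Nₕ/N, N = 38427.
Large: Wₕ = 0.21172613; term = 0.21172613²·(1 − 0.03933137)·7640000/320 = 1028.1723.
Medium: Wₕ = 0.37752101; term = 0.37752101²·(1 − 0.15323637)·21920000/2223 = 1189.9961.
Very large: Wₕ = 0.09006688; term = 0.09006688²·(1 − 0.07107772)·5840000/246 = 178.89053.
Small: Wₕ = 0.32068598; term = 0.32068598²·(1 − 0.10094944)·3540000/1244 = 263.10369.
Sum = 2660.1626.
SE = √(2660.1626) = 51.58.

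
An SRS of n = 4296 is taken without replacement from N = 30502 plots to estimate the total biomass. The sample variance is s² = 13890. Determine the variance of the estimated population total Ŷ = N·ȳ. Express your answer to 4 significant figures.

2.584 × 10^9

Var(Ŷ) = N²·Var(ȳ) = N²·(1 − n/N)·s²/n.
f = 4296/30502 = 0.14084322; Var(ȳ) = 0.85915678·13890/4296 = 2.7778602.
Var(Ŷ) = 30502² · 2.7778602 = 2.5844434 × 10^9.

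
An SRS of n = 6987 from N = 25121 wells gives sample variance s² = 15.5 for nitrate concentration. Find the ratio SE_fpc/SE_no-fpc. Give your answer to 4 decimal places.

f = n/N = 6987/25121 = 0.27813383.
SE_no-fpc = √(s²/n) = 0.047099953; SE_fpc = √((1−f)s²/n) = 0.040017396.
Ratio = √(1−f) = 0.84962708.

0.8496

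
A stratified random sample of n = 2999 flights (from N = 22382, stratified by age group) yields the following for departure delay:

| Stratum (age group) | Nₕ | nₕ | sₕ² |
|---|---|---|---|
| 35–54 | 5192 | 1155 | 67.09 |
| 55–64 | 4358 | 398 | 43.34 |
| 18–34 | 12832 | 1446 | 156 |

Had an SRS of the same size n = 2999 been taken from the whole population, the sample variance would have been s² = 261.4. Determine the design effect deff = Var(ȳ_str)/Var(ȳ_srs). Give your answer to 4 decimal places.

0.4987

Var(ȳ_str) = Σ Wₕ²(1−fₕ)sₕ²/nₕ with Wₕ = Nₕ/22382:
  35–54: (5192/22382)²·(1−1155/5192)·67.09/1155 = 0.0024303648
  55–64: (4358/22382)²·(1−398/4358)·43.34/398 = 0.0037513749
  18–34: (12832/22382)²·(1−1446/12832)·156/1446 = 0.031464733
  → Var(ȳ_str) = 0.037646473.
Var(ȳ_srs) = (1 − 2999/22382)·261.4/2999 = 0.07548336.
deff = 0.037646473 / 0.07548336 = 0.4987.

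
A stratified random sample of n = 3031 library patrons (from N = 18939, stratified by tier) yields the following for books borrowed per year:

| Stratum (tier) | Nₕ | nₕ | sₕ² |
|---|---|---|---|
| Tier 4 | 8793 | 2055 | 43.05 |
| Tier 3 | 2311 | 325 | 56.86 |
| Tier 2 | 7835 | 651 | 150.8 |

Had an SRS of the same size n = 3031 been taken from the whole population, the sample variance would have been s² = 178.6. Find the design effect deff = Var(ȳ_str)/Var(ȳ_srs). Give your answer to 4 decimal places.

Var(ȳ_str) = Σ Wₕ²(1−fₕ)sₕ²/nₕ with Wₕ = Nₕ/18939:
  Tier 4: (8793/18939)²·(1−2055/8793)·43.05/2055 = 0.0034603125
  Tier 3: (2311/18939)²·(1−325/2311)·56.86/325 = 0.0022386624
  Tier 2: (7835/18939)²·(1−651/7835)·150.8/651 = 0.0363506
  → Var(ȳ_str) = 0.042049575.
Var(ȳ_srs) = (1 − 3031/18939)·178.6/3031 = 0.049494171.
deff = 0.042049575 / 0.049494171 = 0.8496.

0.8496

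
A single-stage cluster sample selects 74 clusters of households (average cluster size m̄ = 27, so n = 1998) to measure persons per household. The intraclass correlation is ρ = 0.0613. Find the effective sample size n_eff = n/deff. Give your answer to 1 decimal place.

770.3

deff = 1 + (27 − 1)·0.0613 = 1 + 1.5938 = 2.5938.
n_eff = 1998 / 2.5938 = 770.3.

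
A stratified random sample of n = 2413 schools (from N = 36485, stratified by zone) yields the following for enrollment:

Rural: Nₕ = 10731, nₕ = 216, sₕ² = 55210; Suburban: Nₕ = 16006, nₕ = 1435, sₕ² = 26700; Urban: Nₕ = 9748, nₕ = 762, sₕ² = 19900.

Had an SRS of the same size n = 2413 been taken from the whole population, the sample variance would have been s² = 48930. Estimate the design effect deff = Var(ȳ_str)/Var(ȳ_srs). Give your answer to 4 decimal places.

Var(ȳ_str) = Σ Wₕ²(1−fₕ)sₕ²/nₕ with Wₕ = Nₕ/36485:
  Rural: (10731/36485)²·(1−216/10731)·55210/216 = 21.666301
  Suburban: (16006/36485)²·(1−1435/16006)·26700/1435 = 3.2598891
  Urban: (9748/36485)²·(1−762/9748)·19900/762 = 1.7185071
  → Var(ȳ_str) = 26.644697.
Var(ȳ_srs) = (1 − 2413/36485)·48930/2413 = 18.936564.
deff = 26.644697 / 18.936564 = 1.4071.

1.4071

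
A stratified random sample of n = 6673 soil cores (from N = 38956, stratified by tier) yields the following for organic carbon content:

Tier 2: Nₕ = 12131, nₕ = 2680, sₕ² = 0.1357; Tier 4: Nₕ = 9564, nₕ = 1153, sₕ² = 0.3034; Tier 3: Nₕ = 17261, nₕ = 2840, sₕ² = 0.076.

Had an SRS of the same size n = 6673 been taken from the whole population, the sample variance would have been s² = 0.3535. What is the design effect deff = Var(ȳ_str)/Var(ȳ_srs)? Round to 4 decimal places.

Var(ȳ_str) = Σ Wₕ²(1−fₕ)sₕ²/nₕ with Wₕ = Nₕ/38956:
  Tier 2: (12131/38956)²·(1−2680/12131)·0.1357/2680 = 3.8253458 × 10^-6
  Tier 4: (9564/38956)²·(1−1153/9564)·0.3034/1153 = 1.3948412 × 10^-5
  Tier 3: (17261/38956)²·(1−2840/17261)·0.076/2840 = 4.3894274 × 10^-6
  → Var(ȳ_str) = 2.2163185 × 10^-5.
Var(ȳ_srs) = (1 − 6673/38956)·0.3535/6673 = 4.3900334 × 10^-5.
deff = (2.2163185 × 10^-5) / (4.3900334 × 10^-5) = 0.5049.

0.5049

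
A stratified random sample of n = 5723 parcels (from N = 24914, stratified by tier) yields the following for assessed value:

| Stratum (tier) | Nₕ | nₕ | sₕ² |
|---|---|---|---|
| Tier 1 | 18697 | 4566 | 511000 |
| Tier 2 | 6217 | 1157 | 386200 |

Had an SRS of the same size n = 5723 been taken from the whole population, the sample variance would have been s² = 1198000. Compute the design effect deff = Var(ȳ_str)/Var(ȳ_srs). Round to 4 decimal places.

Var(ȳ_str) = Σ Wₕ²(1−fₕ)sₕ²/nₕ with Wₕ = Nₕ/24914:
  Tier 1: (18697/24914)²·(1−4566/18697)·511000/4566 = 47.636835
  Tier 2: (6217/24914)²·(1−1157/6217)·386200/1157 = 16.917001
  → Var(ȳ_str) = 64.553836.
Var(ȳ_srs) = (1 − 5723/24914)·1198000/5723 = 161.24536.
deff = 64.553836 / 161.24536 = 0.4003.

0.4003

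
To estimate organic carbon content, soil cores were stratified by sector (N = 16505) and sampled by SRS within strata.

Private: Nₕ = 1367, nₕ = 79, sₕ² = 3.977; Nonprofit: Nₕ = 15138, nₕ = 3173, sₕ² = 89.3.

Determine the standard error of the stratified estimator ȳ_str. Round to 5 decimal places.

0.13798

Var(ȳ_str) = Σₕ Wₕ²(1 − fₕ)sₕ²/nₕ with Wₕ = Nₕ/N, N = 16505.
Private: Wₕ = 0.08282339; term = 0.08282339²·(1 − 0.05779078)·3.977/79 = 3.2537323 × 10^-4.
Nonprofit: Wₕ = 0.91717661; term = 0.91717661²·(1 − 0.20960497)·89.3/3173 = 0.018712488.
Sum = 0.019037861.
SE = √(0.019037861) = 0.13798.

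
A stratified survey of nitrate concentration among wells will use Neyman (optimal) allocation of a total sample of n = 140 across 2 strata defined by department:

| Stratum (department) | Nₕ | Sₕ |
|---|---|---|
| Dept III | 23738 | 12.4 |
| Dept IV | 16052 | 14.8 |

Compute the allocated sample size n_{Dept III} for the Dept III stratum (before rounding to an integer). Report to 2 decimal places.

Neyman allocation: nₕ = n·NₕSₕ / Σⱼ NⱼSⱼ.
Σ NⱼSⱼ = 23738·12.4 + 16052·14.8 = 531920.8.
n_{Dept III} = 140·23738·12.4 / 531920.8 = 77.47.

77.47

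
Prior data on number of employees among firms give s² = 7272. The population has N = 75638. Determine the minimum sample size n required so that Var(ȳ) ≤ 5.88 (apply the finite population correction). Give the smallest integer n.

1217

Without fpc, n₀ = s²/D = 7272/5.88 = 1236.7347.
With fpc, (1 − n/N)·s²/n ≤ D requires n ≥ n₀/(1 + n₀/N) = 1236.7347/(1 + 1236.7347/75638) = 1216.8385.
Rounding up, n = 1217.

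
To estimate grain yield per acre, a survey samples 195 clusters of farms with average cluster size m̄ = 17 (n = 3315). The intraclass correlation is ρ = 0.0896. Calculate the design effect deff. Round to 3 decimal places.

2.434

deff = 1 + (17 − 1)·0.0896 = 1 + 1.4336 = 2.4336.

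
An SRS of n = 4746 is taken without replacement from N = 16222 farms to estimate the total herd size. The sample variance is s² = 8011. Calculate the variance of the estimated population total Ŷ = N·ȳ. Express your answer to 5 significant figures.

3.1423 × 10^8

Var(Ŷ) = N²·Var(ȳ) = N²·(1 − n/N)·s²/n.
f = 4746/16222 = 0.29256565; Var(ȳ) = 0.70743435·8011/4746 = 1.1941122.
Var(Ŷ) = 16222² · 1.1941122 = 3.1423455 × 10^8.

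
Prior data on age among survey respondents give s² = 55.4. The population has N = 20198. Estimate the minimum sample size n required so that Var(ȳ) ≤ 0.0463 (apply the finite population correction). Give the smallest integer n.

Without fpc, n₀ = s²/D = 55.4/0.0463 = 1196.5443.
With fpc, (1 − n/N)·s²/n ≤ D requires n ≥ n₀/(1 + n₀/N) = 1196.5443/(1 + 1196.5443/20198) = 1129.6245.
Rounding up, n = 1130.

1130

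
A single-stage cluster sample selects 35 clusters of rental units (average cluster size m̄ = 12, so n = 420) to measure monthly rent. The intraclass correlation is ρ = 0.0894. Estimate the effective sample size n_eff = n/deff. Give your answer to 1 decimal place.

deff = 1 + (12 − 1)·0.0894 = 1 + 0.9834 = 1.9834.
n_eff = 420 / 1.9834 = 211.8.

211.8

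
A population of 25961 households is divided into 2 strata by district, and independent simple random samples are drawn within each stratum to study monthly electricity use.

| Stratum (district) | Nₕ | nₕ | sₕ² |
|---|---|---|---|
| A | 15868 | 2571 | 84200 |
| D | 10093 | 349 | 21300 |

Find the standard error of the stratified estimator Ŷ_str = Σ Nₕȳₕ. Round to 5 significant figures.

Var(Ŷ_str) = Σₕ Nₕ²(1 − fₕ)sₕ²/nₕ.
A: 15868²·(1 − 2571/15868)·84200/2571 = 6.9101246 × 10^9.
D: 10093²·(1 − 349/10093)·21300/349 = 6.0022174 × 10^9.
Sum = 1.2912342 × 10^10.
SE = √(1.2912342 × 10^10) = 113630.

113630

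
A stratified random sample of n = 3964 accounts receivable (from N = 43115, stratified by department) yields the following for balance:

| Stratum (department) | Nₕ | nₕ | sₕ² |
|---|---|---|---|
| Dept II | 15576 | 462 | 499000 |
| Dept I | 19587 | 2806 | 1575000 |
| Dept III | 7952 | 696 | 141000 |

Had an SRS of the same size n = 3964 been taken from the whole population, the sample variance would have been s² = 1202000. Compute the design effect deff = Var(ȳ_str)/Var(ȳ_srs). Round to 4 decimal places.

0.8800

Var(ȳ_str) = Σ Wₕ²(1−fₕ)sₕ²/nₕ with Wₕ = Nₕ/43115:
  Dept II: (15576/43115)²·(1−462/15576)·499000/462 = 136.78458
  Dept I: (19587/43115)²·(1−2806/19587)·1575000/2806 = 99.248025
  Dept III: (7952/43115)²·(1−696/7952)·141000/696 = 6.2882057
  → Var(ȳ_str) = 242.32081.
Var(ȳ_srs) = (1 − 3964/43115)·1202000/3964 = 275.35013.
deff = 242.32081 / 275.35013 = 0.8800.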